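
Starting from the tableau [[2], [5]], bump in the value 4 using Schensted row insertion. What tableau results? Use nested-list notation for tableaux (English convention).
[[2, 4], [5]]

4 is larger than every entry of row 1, so it is appended to row 1. The new tableau is [[2, 4], [5]].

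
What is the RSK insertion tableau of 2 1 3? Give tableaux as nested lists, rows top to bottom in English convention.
P = [[1, 3], [2]]

Insert 2: appended to row 1. P = [[2]].
Insert 1: 1 bumps 2 from row 1; 2 starts row 2. P = [[1], [2]].
Insert 3: appended to row 1. P = [[1, 3], [2]].

So P = [[1, 3], [2]].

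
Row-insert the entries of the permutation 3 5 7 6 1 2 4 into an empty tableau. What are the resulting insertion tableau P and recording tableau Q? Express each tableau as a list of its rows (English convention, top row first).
P = [[1, 2, 4], [3, 5, 6], [7]], Q = [[1, 2, 3], [4, 6, 7], [5]]

Insert each entry of the permutation into P by Schensted row insertion, recording in Q the position of each new cell.

Insert 3: appended to row 1. P = [[3]].
Insert 5: appended to row 1. P = [[3, 5]].
Insert 7: appended to row 1. P = [[3, 5, 7]].
Insert 6: 6 bumps 7 from row 1; 7 starts row 2. P = [[3, 5, 6], [7]].
Insert 1: 1 bumps 3 from row 1; 3 bumps 7 from row 2; 7 starts row 3. P = [[1, 5, 6], [3], [7]].
Insert 2: 2 bumps 5 from row 1; 5 appends to row 2. P = [[1, 2, 6], [3, 5], [7]].
Insert 4: 4 bumps 6 from row 1; 6 appends to row 2. P = [[1, 2, 4], [3, 5, 6], [7]].

So P = [[1, 2, 4], [3, 5, 6], [7]], Q = [[1, 2, 3], [4, 6, 7], [5]].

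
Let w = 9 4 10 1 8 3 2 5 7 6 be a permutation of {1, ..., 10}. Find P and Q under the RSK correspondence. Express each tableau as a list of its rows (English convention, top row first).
P = [[1, 2, 5, 6], [3, 7], [4, 8], [9, 10]], Q = [[1, 3, 8, 9], [2, 5], [4, 6], [7, 10]]

Insert each entry of the permutation into P by Schensted row insertion, recording in Q the position of each new cell.

Insert 9: appended to row 1. P = [[9]].
Insert 4: 4 bumps 9 from row 1; 9 starts row 2. P = [[4], [9]].
Insert 10: appended to row 1. P = [[4, 10], [9]].
Insert 1: 1 bumps 4 from row 1; 4 bumps 9 from row 2; 9 starts row 3. P = [[1, 10], [4], [9]].
Insert 8: 8 bumps 10 from row 1; 10 appends to row 2. P = [[1, 8], [4, 10], [9]].
Insert 3: 3 bumps 8 from row 1; 8 bumps 10 from row 2; 10 appends to row 3. P = [[1, 3], [4, 8], [9, 10]].
Insert 2: 2 bumps 3 from row 1; 3 bumps 4 from row 2; 4 bumps 9 from row 3; 9 starts row 4. P = [[1, 2], [3, 8], [4, 10], [9]].
Insert 5: appended to row 1. P = [[1, 2, 5], [3, 8], [4, 10], [9]].
Insert 7: appended to row 1. P = [[1, 2, 5, 7], [3, 8], [4, 10], [9]].
Insert 6: 6 bumps 7 from row 1; 7 bumps 8 from row 2; 8 bumps 10 from row 3; 10 appends to row 4. P = [[1, 2, 5, 6], [3, 7], [4, 8], [9, 10]].

So P = [[1, 2, 5, 6], [3, 7], [4, 8], [9, 10]], Q = [[1, 3, 8, 9], [2, 5], [4, 6], [7, 10]].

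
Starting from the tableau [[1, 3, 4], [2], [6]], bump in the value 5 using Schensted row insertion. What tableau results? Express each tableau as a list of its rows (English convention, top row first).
5 is larger than every entry of row 1, so it is appended to row 1. The new tableau is [[1, 3, 4, 5], [2], [6]].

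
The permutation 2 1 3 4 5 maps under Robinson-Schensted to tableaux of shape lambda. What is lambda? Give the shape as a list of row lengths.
[4, 1]

Row-insert each entry into an empty tableau.

After inserting 2: P = [[2]].
After inserting 1: P = [[1], [2]].
After inserting 3: P = [[1, 3], [2]].
After inserting 4: P = [[1, 3, 4], [2]].
After inserting 5: P = [[1, 3, 4, 5], [2]].

The final insertion tableau P = [[1, 3, 4, 5], [2]] has shape [4, 1].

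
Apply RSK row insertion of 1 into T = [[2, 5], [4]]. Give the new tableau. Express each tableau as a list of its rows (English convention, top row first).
In row 1, 1 replaces 2 (the leftmost entry greater than 1); 2 is bumped to row 2. In row 2, 2 replaces 4 (the leftmost entry greater than 2); 4 is bumped to row 3. 4 starts a new row 3. The new tableau is [[1, 5], [2], [4]].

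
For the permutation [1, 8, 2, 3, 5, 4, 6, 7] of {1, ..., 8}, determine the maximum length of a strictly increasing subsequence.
6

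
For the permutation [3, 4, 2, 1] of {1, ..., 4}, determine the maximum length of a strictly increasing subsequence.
2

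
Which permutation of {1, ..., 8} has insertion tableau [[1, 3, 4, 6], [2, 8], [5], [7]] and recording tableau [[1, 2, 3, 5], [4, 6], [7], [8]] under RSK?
2 3 7 5 8 6 4 1

Reverse the RSK construction: for i from n down to 1, find the cell of Q containing i, remove the entry at that cell from P, and reverse-bump it up through P; the value ejected from row 1 is w(i).

Step i=8: Q has 8 at row 4, column 1; remove 7 from row 4 of P and reverse-bump: 7 enters row 3 and ejects 5; 5 enters row 2 and ejects 2; 2 enters row 1 and ejects 1. So w(8) = 1. P is now [[2, 3, 4, 6], [5, 8], [7]].
Step i=7: Q has 7 at row 3, column 1; remove 7 from row 3 of P and reverse-bump: 7 enters row 2 and ejects 5; 5 enters row 1 and ejects 4. So w(7) = 4. P is now [[2, 3, 5, 6], [7, 8]].
Step i=6: Q has 6 at row 2, column 2; remove 8 from row 2 of P and reverse-bump: 8 enters row 1 and ejects 6. So w(6) = 6. P is now [[2, 3, 5, 8], [7]].
Step i=5: Q has 5 at row 1, column 4; remove that cell from P, ejecting 8. So w(5) = 8. P is now [[2, 3, 5], [7]].
Step i=4: Q has 4 at row 2, column 1; remove 7 from row 2 of P and reverse-bump: 7 enters row 1 and ejects 5. So w(4) = 5. P is now [[2, 3, 7]].
Step i=3: Q has 3 at row 1, column 3; remove that cell from P, ejecting 7. So w(3) = 7. P is now [[2, 3]].
Step i=2: Q has 2 at row 1, column 2; remove that cell from P, ejecting 3. So w(2) = 3. P is now [[2]].
Step i=1: Q has 1 at row 1, column 1; remove that cell from P, ejecting 2. So w(1) = 2. P is now [].

So w = 2 3 7 5 8 6 4 1.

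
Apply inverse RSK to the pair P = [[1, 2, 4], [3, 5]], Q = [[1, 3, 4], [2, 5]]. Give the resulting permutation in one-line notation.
Reverse RSK: for i = n, n-1, ..., 1, locate i in Q, remove the corresponding corner cell from P, and reverse-bump its entry up through P; the value ejected from row 1 is w(i).

So w = 3 1 2 5 4.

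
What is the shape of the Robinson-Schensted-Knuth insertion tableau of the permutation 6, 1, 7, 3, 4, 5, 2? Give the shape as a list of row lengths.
Row-insert each entry into an empty tableau.

After inserting 6: P = [[6]].
After inserting 1: P = [[1], [6]].
After inserting 7: P = [[1, 7], [6]].
After inserting 3: P = [[1, 3], [6, 7]].
After inserting 4: P = [[1, 3, 4], [6, 7]].
After inserting 5: P = [[1, 3, 4, 5], [6, 7]].
After inserting 2: P = [[1, 2, 4, 5], [3, 7], [6]].

The final insertion tableau P = [[1, 2, 4, 5], [3, 7], [6]] has shape [4, 2, 1].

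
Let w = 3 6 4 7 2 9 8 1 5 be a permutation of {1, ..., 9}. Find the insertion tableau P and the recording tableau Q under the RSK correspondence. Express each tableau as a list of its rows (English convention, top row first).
Insert each entry of the permutation into P by Schensted row insertion, recording in Q the position of each new cell.

Insert 3: appended to row 1. P = [[3]], Q = [[1]].
Insert 6: appended to row 1. P = [[3, 6]], Q = [[1, 2]].
Insert 4: 4 bumps 6 from row 1; 6 starts row 2. P = [[3, 4], [6]], Q = [[1, 2], [3]].
Insert 7: appended to row 1. P = [[3, 4, 7], [6]], Q = [[1, 2, 4], [3]].
Insert 2: 2 bumps 3 from row 1; 3 bumps 6 from row 2; 6 starts row 3. P = [[2, 4, 7], [3], [6]], Q = [[1, 2, 4], [3], [5]].
Insert 9: appended to row 1. P = [[2, 4, 7, 9], [3], [6]], Q = [[1, 2, 4, 6], [3], [5]].
Insert 8: 8 bumps 9 from row 1; 9 appends to row 2. P = [[2, 4, 7, 8], [3, 9], [6]], Q = [[1, 2, 4, 6], [3, 7], [5]].
Insert 1: 1 bumps 2 from row 1; 2 bumps 3 from row 2; 3 bumps 6 from row 3; 6 starts row 4. P = [[1, 4, 7, 8], [2, 9], [3], [6]], Q = [[1, 2, 4, 6], [3, 7], [5], [8]].
Insert 5: 5 bumps 7 from row 1; 7 bumps 9 from row 2; 9 appends to row 3. P = [[1, 4, 5, 8], [2, 7], [3, 9], [6]], Q = [[1, 2, 4, 6], [3, 7], [5, 9], [8]].

So P = [[1, 4, 5, 8], [2, 7], [3, 9], [6]], Q = [[1, 2, 4, 6], [3, 7], [5, 9], [8]].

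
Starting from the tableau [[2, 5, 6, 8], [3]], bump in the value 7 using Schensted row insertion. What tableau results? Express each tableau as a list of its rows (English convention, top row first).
[[2, 5, 6, 7], [3, 8]]

In row 1, 7 replaces 8 (the leftmost entry greater than 7); 8 is bumped to row 2. 8 is appended to row 2. The new tableau is [[2, 5, 6, 7], [3, 8]].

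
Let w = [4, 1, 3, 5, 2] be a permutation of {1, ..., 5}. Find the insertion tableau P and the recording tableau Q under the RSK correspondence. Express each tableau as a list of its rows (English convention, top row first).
P = [[1, 2, 5], [3], [4]], Q = [[1, 3, 4], [2], [5]]

Insert each entry of the permutation into P by Schensted row insertion, recording in Q the position of each new cell.

After inserting 4: P = [[4]].
After inserting 1: P = [[1], [4]].
After inserting 3: P = [[1, 3], [4]].
After inserting 5: P = [[1, 3, 5], [4]].
After inserting 2: P = [[1, 2, 5], [3], [4]].

So P = [[1, 2, 5], [3], [4]], Q = [[1, 3, 4], [2], [5]].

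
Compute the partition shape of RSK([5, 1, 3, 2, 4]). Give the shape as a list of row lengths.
Row-insert each entry into an empty tableau.

After inserting 5: P = [[5]].
After inserting 1: P = [[1], [5]].
After inserting 3: P = [[1, 3], [5]].
After inserting 2: P = [[1, 2], [3], [5]].
After inserting 4: P = [[1, 2, 4], [3], [5]].

The final insertion tableau P = [[1, 2, 4], [3], [5]] has shape [3, 1, 1].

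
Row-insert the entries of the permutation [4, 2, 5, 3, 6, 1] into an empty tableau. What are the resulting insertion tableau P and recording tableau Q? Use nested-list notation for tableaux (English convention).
Insert each entry of the permutation into P by Schensted row insertion, recording in Q the position of each new cell.

After inserting 4: P = [[4]].
After inserting 2: P = [[2], [4]].
After inserting 5: P = [[2, 5], [4]].
After inserting 3: P = [[2, 3], [4, 5]].
After inserting 6: P = [[2, 3, 6], [4, 5]].
After inserting 1: P = [[1, 3, 6], [2, 5], [4]].

So P = [[1, 3, 6], [2, 5], [4]], Q = [[1, 3, 5], [2, 4], [6]].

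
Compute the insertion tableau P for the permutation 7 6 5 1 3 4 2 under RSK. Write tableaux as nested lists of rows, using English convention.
Insert 7: appended to row 1. P = [[7]].
Insert 6: 6 bumps 7 from row 1; 7 starts row 2. P = [[6], [7]].
Insert 5: 5 bumps 6 from row 1; 6 bumps 7 from row 2; 7 starts row 3. P = [[5], [6], [7]].
Insert 1: 1 bumps 5 from row 1; 5 bumps 6 from row 2; 6 bumps 7 from row 3; 7 starts row 4. P = [[1], [5], [6], [7]].
Insert 3: appended to row 1. P = [[1, 3], [5], [6], [7]].
Insert 4: appended to row 1. P = [[1, 3, 4], [5], [6], [7]].
Insert 2: 2 bumps 3 from row 1; 3 bumps 5 from row 2; 5 bumps 6 from row 3; 6 bumps 7 from row 4; 7 starts row 5. P = [[1, 2, 4], [3], [5], [6], [7]].

So P = [[1, 2, 4], [3], [5], [6], [7]].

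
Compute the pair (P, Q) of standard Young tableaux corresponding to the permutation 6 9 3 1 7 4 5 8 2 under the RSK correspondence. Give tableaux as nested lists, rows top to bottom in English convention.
Insert each entry of the permutation into P by Schensted row insertion, recording in Q the position of each new cell.

Insert 6: appended to row 1. P = [[6]], Q = [[1]].
Insert 9: appended to row 1. P = [[6, 9]], Q = [[1, 2]].
Insert 3: 3 bumps 6 from row 1; 6 starts row 2. P = [[3, 9], [6]], Q = [[1, 2], [3]].
Insert 1: 1 bumps 3 from row 1; 3 bumps 6 from row 2; 6 starts row 3. P = [[1, 9], [3], [6]], Q = [[1, 2], [3], [4]].
Insert 7: 7 bumps 9 from row 1; 9 appends to row 2. P = [[1, 7], [3, 9], [6]], Q = [[1, 2], [3, 5], [4]].
Insert 4: 4 bumps 7 from row 1; 7 bumps 9 from row 2; 9 appends to row 3. P = [[1, 4], [3, 7], [6, 9]], Q = [[1, 2], [3, 5], [4, 6]].
Insert 5: appended to row 1. P = [[1, 4, 5], [3, 7], [6, 9]], Q = [[1, 2, 7], [3, 5], [4, 6]].
Insert 8: appended to row 1. P = [[1, 4, 5, 8], [3, 7], [6, 9]], Q = [[1, 2, 7, 8], [3, 5], [4, 6]].
Insert 2: 2 bumps 4 from row 1; 4 bumps 7 from row 2; 7 bumps 9 from row 3; 9 starts row 4. P = [[1, 2, 5, 8], [3, 4], [6, 7], [9]], Q = [[1, 2, 7, 8], [3, 5], [4, 6], [9]].

So P = [[1, 2, 5, 8], [3, 4], [6, 7], [9]], Q = [[1, 2, 7, 8], [3, 5], [4, 6], [9]].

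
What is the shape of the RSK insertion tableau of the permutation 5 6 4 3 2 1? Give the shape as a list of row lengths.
[2, 1, 1, 1, 1]

RSK row insertion gives P = [[1, 6], [2], [3], [4], [5]], which has shape [2, 1, 1, 1, 1].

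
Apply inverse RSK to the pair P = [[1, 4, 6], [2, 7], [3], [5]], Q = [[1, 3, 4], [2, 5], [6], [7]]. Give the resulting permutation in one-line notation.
5 3 4 7 6 2 1

Reverse the RSK construction: for i from n down to 1, find the cell of Q containing i, remove the entry at that cell from P, and reverse-bump it up through P; the value ejected from row 1 is w(i).

Step i=7: Q has 7 at row 4, column 1; remove 5 from row 4 of P and reverse-bump: 5 enters row 3 and ejects 3; 3 enters row 2 and ejects 2; 2 enters row 1 and ejects 1. So w(7) = 1. P is now [[2, 4, 6], [3, 7], [5]].
Step i=6: Q has 6 at row 3, column 1; remove 5 from row 3 of P and reverse-bump: 5 enters row 2 and ejects 3; 3 enters row 1 and ejects 2. So w(6) = 2. P is now [[3, 4, 6], [5, 7]].
Step i=5: Q has 5 at row 2, column 2; remove 7 from row 2 of P and reverse-bump: 7 enters row 1 and ejects 6. So w(5) = 6. P is now [[3, 4, 7], [5]].
Step i=4: Q has 4 at row 1, column 3; remove that cell from P, ejecting 7. So w(4) = 7. P is now [[3, 4], [5]].
Step i=3: Q has 3 at row 1, column 2; remove that cell from P, ejecting 4. So w(3) = 4. P is now [[3], [5]].
Step i=2: Q has 2 at row 2, column 1; remove 5 from row 2 of P and reverse-bump: 5 enters row 1 and ejects 3. So w(2) = 3. P is now [[5]].
Step i=1: Q has 1 at row 1, column 1; remove that cell from P, ejecting 5. So w(1) = 5. P is now [].

So w = 5 3 4 7 6 2 1.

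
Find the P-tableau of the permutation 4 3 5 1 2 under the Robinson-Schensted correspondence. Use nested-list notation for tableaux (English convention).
Insert 4: appended to row 1. P = [[4]].
Insert 3: 3 bumps 4 from row 1; 4 starts row 2. P = [[3], [4]].
Insert 5: appended to row 1. P = [[3, 5], [4]].
Insert 1: 1 bumps 3 from row 1; 3 bumps 4 from row 2; 4 starts row 3. P = [[1, 5], [3], [4]].
Insert 2: 2 bumps 5 from row 1; 5 appends to row 2. P = [[1, 2], [3, 5], [4]].

So P = [[1, 2], [3, 5], [4]].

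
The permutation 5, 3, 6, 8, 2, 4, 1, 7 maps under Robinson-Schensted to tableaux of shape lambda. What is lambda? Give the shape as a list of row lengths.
[3, 3, 1, 1]

Row-insert each entry into an empty tableau.

After inserting 5: P = [[5]].
After inserting 3: P = [[3], [5]].
After inserting 6: P = [[3, 6], [5]].
After inserting 8: P = [[3, 6, 8], [5]].
After inserting 2: P = [[2, 6, 8], [3], [5]].
After inserting 4: P = [[2, 4, 8], [3, 6], [5]].
After inserting 1: P = [[1, 4, 8], [2, 6], [3], [5]].
After inserting 7: P = [[1, 4, 7], [2, 6, 8], [3], [5]].

The final insertion tableau P = [[1, 4, 7], [2, 6, 8], [3], [5]] has shape [3, 3, 1, 1].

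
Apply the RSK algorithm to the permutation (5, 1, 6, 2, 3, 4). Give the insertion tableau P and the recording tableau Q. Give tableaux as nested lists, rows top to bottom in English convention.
P = [[1, 2, 3, 4], [5, 6]], Q = [[1, 3, 5, 6], [2, 4]]

Insert each entry of the permutation into P by Schensted row insertion, recording in Q the position of each new cell.

After inserting 5: P = [[5]].
After inserting 1: P = [[1], [5]].
After inserting 6: P = [[1, 6], [5]].
After inserting 2: P = [[1, 2], [5, 6]].
After inserting 3: P = [[1, 2, 3], [5, 6]].
After inserting 4: P = [[1, 2, 3, 4], [5, 6]].

So P = [[1, 2, 3, 4], [5, 6]], Q = [[1, 3, 5, 6], [2, 4]].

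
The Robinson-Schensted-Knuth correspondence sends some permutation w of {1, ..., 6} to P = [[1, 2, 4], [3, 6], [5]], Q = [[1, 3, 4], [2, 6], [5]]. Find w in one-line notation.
5 1 3 6 2 4

Reverse the RSK construction: for i from n down to 1, find the cell of Q containing i, remove the entry at that cell from P, and reverse-bump it up through P; the value ejected from row 1 is w(i).

Step i=6: Q has 6 at row 2, column 2; remove 6 from row 2 of P and reverse-bump: 6 enters row 1 and ejects 4. So w(6) = 4. P is now [[1, 2, 6], [3], [5]].
Step i=5: Q has 5 at row 3, column 1; remove 5 from row 3 of P and reverse-bump: 5 enters row 2 and ejects 3; 3 enters row 1 and ejects 2. So w(5) = 2. P is now [[1, 3, 6], [5]].
Step i=4: Q has 4 at row 1, column 3; remove that cell from P, ejecting 6. So w(4) = 6. P is now [[1, 3], [5]].
Step i=3: Q has 3 at row 1, column 2; remove that cell from P, ejecting 3. So w(3) = 3. P is now [[1], [5]].
Step i=2: Q has 2 at row 2, column 1; remove 5 from row 2 of P and reverse-bump: 5 enters row 1 and ejects 1. So w(2) = 1. P is now [[5]].
Step i=1: Q has 1 at row 1, column 1; remove that cell from P, ejecting 5. So w(1) = 5. P is now [].

So w = 5 1 3 6 2 4.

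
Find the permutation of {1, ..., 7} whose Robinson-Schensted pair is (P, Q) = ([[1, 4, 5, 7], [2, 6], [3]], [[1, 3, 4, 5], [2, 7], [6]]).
3 2 4 6 7 1 5

Reverse the RSK construction: for i from n down to 1, find the cell of Q containing i, remove the entry at that cell from P, and reverse-bump it up through P; the value ejected from row 1 is w(i).

Step i=7: Q has 7 at row 2, column 2; remove 6 from row 2 of P and reverse-bump: 6 enters row 1 and ejects 5. So w(7) = 5. P is now [[1, 4, 6, 7], [2], [3]].
Step i=6: Q has 6 at row 3, column 1; remove 3 from row 3 of P and reverse-bump: 3 enters row 2 and ejects 2; 2 enters row 1 and ejects 1. So w(6) = 1. P is now [[2, 4, 6, 7], [3]].
Step i=5: Q has 5 at row 1, column 4; remove that cell from P, ejecting 7. So w(5) = 7. P is now [[2, 4, 6], [3]].
Step i=4: Q has 4 at row 1, column 3; remove that cell from P, ejecting 6. So w(4) = 6. P is now [[2, 4], [3]].
Step i=3: Q has 3 at row 1, column 2; remove that cell from P, ejecting 4. So w(3) = 4. P is now [[2], [3]].
Step i=2: Q has 2 at row 2, column 1; remove 3 from row 2 of P and reverse-bump: 3 enters row 1 and ejects 2. So w(2) = 2. P is now [[3]].
Step i=1: Q has 1 at row 1, column 1; remove that cell from P, ejecting 3. So w(1) = 3. P is now [].

So w = 3 2 4 6 7 1 5.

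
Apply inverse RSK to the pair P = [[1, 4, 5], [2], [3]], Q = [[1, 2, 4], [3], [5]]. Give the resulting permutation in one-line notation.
3 4 2 5 1

Reverse the RSK construction: for i from n down to 1, find the cell of Q containing i, remove the entry at that cell from P, and reverse-bump it up through P; the value ejected from row 1 is w(i).

Step i=5: Q has 5 at row 3, column 1; remove 3 from row 3 of P and reverse-bump: 3 enters row 2 and ejects 2; 2 enters row 1 and ejects 1. So w(5) = 1. P is now [[2, 4, 5], [3]].
Step i=4: Q has 4 at row 1, column 3; remove that cell from P, ejecting 5. So w(4) = 5. P is now [[2, 4], [3]].
Step i=3: Q has 3 at row 2, column 1; remove 3 from row 2 of P and reverse-bump: 3 enters row 1 and ejects 2. So w(3) = 2. P is now [[3, 4]].
Step i=2: Q has 2 at row 1, column 2; remove that cell from P, ejecting 4. So w(2) = 4. P is now [[3]].
Step i=1: Q has 1 at row 1, column 1; remove that cell from P, ejecting 3. So w(1) = 3. P is now [].

So w = 3 4 2 5 1.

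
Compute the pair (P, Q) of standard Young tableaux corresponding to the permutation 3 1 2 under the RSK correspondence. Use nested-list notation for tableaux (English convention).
P = [[1, 2], [3]], Q = [[1, 3], [2]]

Insert each entry of the permutation into P by Schensted row insertion, recording in Q the position of each new cell.

Insert 3: appended to row 1. P = [[3]].
Insert 1: 1 bumps 3 from row 1; 3 starts row 2. P = [[1], [3]].
Insert 2: appended to row 1. P = [[1, 2], [3]].

So P = [[1, 2], [3]], Q = [[1, 3], [2]].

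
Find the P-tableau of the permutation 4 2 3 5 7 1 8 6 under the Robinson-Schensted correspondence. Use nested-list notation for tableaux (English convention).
P = [[1, 3, 5, 6, 8], [2, 7], [4]]

Insert 4: appended to row 1. P = [[4]].
Insert 2: 2 bumps 4 from row 1; 4 starts row 2. P = [[2], [4]].
Insert 3: appended to row 1. P = [[2, 3], [4]].
Insert 5: appended to row 1. P = [[2, 3, 5], [4]].
Insert 7: appended to row 1. P = [[2, 3, 5, 7], [4]].
Insert 1: 1 bumps 2 from row 1; 2 bumps 4 from row 2; 4 starts row 3. P = [[1, 3, 5, 7], [2], [4]].
Insert 8: appended to row 1. P = [[1, 3, 5, 7, 8], [2], [4]].
Insert 6: 6 bumps 7 from row 1; 7 appends to row 2. P = [[1, 3, 5, 6, 8], [2, 7], [4]].

So P = [[1, 3, 5, 6, 8], [2, 7], [4]].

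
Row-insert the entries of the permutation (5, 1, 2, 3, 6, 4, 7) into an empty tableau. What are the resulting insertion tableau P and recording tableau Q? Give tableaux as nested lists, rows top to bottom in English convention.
P = [[1, 2, 3, 4, 7], [5, 6]], Q = [[1, 3, 4, 5, 7], [2, 6]]

Insert each entry of the permutation into P by Schensted row insertion, recording in Q the position of each new cell.

After inserting 5: P = [[5]].
After inserting 1: P = [[1], [5]].
After inserting 2: P = [[1, 2], [5]].
After inserting 3: P = [[1, 2, 3], [5]].
After inserting 6: P = [[1, 2, 3, 6], [5]].
After inserting 4: P = [[1, 2, 3, 4], [5, 6]].
After inserting 7: P = [[1, 2, 3, 4, 7], [5, 6]].

So P = [[1, 2, 3, 4, 7], [5, 6]], Q = [[1, 3, 4, 5, 7], [2, 6]].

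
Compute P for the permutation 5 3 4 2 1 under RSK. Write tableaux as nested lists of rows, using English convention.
Insert 5: appended to row 1. P = [[5]].
Insert 3: 3 bumps 5 from row 1; 5 starts row 2. P = [[3], [5]].
Insert 4: appended to row 1. P = [[3, 4], [5]].
Insert 2: 2 bumps 3 from row 1; 3 bumps 5 from row 2; 5 starts row 3. P = [[2, 4], [3], [5]].
Insert 1: 1 bumps 2 from row 1; 2 bumps 3 from row 2; 3 bumps 5 from row 3; 5 starts row 4. P = [[1, 4], [2], [3], [5]].

So P = [[1, 4], [2], [3], [5]].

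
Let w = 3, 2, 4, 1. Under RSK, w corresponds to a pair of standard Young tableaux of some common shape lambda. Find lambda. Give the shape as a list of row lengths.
Row-insert each entry into an empty tableau.

After inserting 3: P = [[3]].
After inserting 2: P = [[2], [3]].
After inserting 4: P = [[2, 4], [3]].
After inserting 1: P = [[1, 4], [2], [3]].

The final insertion tableau P = [[1, 4], [2], [3]] has shape [2, 1, 1].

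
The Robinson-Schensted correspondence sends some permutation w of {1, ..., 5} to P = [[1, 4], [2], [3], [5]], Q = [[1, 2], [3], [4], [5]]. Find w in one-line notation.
Reverse the RSK construction: for i from n down to 1, find the cell of Q containing i, remove the entry at that cell from P, and reverse-bump it up through P; the value ejected from row 1 is w(i).

Step i=5: Q has 5 at row 4, column 1; remove 5 from row 4 of P and reverse-bump: 5 enters row 3 and ejects 3; 3 enters row 2 and ejects 2; 2 enters row 1 and ejects 1. So w(5) = 1. P is now [[2, 4], [3], [5]].
Step i=4: Q has 4 at row 3, column 1; remove 5 from row 3 of P and reverse-bump: 5 enters row 2 and ejects 3; 3 enters row 1 and ejects 2. So w(4) = 2. P is now [[3, 4], [5]].
Step i=3: Q has 3 at row 2, column 1; remove 5 from row 2 of P and reverse-bump: 5 enters row 1 and ejects 4. So w(3) = 4. P is now [[3, 5]].
Step i=2: Q has 2 at row 1, column 2; remove that cell from P, ejecting 5. So w(2) = 5. P is now [[3]].
Step i=1: Q has 1 at row 1, column 1; remove that cell from P, ejecting 3. So w(1) = 3. P is now [].

So w = 3 5 4 2 1.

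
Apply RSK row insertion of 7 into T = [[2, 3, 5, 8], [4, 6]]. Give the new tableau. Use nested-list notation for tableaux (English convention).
[[2, 3, 5, 7], [4, 6, 8]]

In row 1, 7 replaces 8 (the leftmost entry greater than 7); 8 is bumped to row 2. 8 is appended to row 2. The new tableau is [[2, 3, 5, 7], [4, 6, 8]].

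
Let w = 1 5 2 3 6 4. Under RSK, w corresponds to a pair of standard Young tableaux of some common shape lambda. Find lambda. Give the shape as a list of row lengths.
[4, 2]

Row-insert each entry into an empty tableau.

After inserting 1: P = [[1]].
After inserting 5: P = [[1, 5]].
After inserting 2: P = [[1, 2], [5]].
After inserting 3: P = [[1, 2, 3], [5]].
After inserting 6: P = [[1, 2, 3, 6], [5]].
After inserting 4: P = [[1, 2, 3, 4], [5, 6]].

The final insertion tableau P = [[1, 2, 3, 4], [5, 6]] has shape [4, 2].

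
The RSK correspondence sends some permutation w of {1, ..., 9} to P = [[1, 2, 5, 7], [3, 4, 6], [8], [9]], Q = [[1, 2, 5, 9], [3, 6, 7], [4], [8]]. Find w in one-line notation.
3 9 4 1 8 2 6 5 7

Reverse the RSK construction: for i from n down to 1, find the cell of Q containing i, remove the entry at that cell from P, and reverse-bump it up through P; the value ejected from row 1 is w(i).

Step i=9: Q has 9 at row 1, column 4; remove that cell from P, ejecting 7. So w(9) = 7. P is now [[1, 2, 5], [3, 4, 6], [8], [9]].
Step i=8: Q has 8 at row 4, column 1; remove 9 from row 4 of P and reverse-bump: 9 enters row 3 and ejects 8; 8 enters row 2 and ejects 6; 6 enters row 1 and ejects 5. So w(8) = 5. P is now [[1, 2, 6], [3, 4, 8], [9]].
Step i=7: Q has 7 at row 2, column 3; remove 8 from row 2 of P and reverse-bump: 8 enters row 1 and ejects 6. So w(7) = 6. P is now [[1, 2, 8], [3, 4], [9]].
Step i=6: Q has 6 at row 2, column 2; remove 4 from row 2 of P and reverse-bump: 4 enters row 1 and ejects 2. So w(6) = 2. P is now [[1, 4, 8], [3], [9]].
Step i=5: Q has 5 at row 1, column 3; remove that cell from P, ejecting 8. So w(5) = 8. P is now [[1, 4], [3], [9]].
Step i=4: Q has 4 at row 3, column 1; remove 9 from row 3 of P and reverse-bump: 9 enters row 2 and ejects 3; 3 enters row 1 and ejects 1. So w(4) = 1. P is now [[3, 4], [9]].
Step i=3: Q has 3 at row 2, column 1; remove 9 from row 2 of P and reverse-bump: 9 enters row 1 and ejects 4. So w(3) = 4. P is now [[3, 9]].
Step i=2: Q has 2 at row 1, column 2; remove that cell from P, ejecting 9. So w(2) = 9. P is now [[3]].
Step i=1: Q has 1 at row 1, column 1; remove that cell from P, ejecting 3. So w(1) = 3. P is now [].

So w = 3 9 4 1 8 2 6 5 7.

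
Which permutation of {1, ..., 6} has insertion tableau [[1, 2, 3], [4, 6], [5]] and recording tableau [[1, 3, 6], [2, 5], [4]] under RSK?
Reverse the RSK construction: for i from n down to 1, find the cell of Q containing i, remove the entry at that cell from P, and reverse-bump it up through P; the value ejected from row 1 is w(i).

Step i=6: Q has 6 at row 1, column 3; remove that cell from P, ejecting 3. So w(6) = 3. P is now [[1, 2], [4, 6], [5]].
Step i=5: Q has 5 at row 2, column 2; remove 6 from row 2 of P and reverse-bump: 6 enters row 1 and ejects 2. So w(5) = 2. P is now [[1, 6], [4], [5]].
Step i=4: Q has 4 at row 3, column 1; remove 5 from row 3 of P and reverse-bump: 5 enters row 2 and ejects 4; 4 enters row 1 and ejects 1. So w(4) = 1. P is now [[4, 6], [5]].
Step i=3: Q has 3 at row 1, column 2; remove that cell from P, ejecting 6. So w(3) = 6. P is now [[4], [5]].
Step i=2: Q has 2 at row 2, column 1; remove 5 from row 2 of P and reverse-bump: 5 enters row 1 and ejects 4. So w(2) = 4. P is now [[5]].
Step i=1: Q has 1 at row 1, column 1; remove that cell from P, ejecting 5. So w(1) = 5. P is now [].

So w = 5 4 6 1 2 3.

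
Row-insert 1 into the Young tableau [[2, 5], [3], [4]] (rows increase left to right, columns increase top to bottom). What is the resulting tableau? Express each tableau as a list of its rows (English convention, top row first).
[[1, 5], [2], [3], [4]]

In row 1, 1 replaces 2 (the leftmost entry greater than 1); 2 is bumped to row 2. In row 2, 2 replaces 3 (the leftmost entry greater than 2); 3 is bumped to row 3. In row 3, 3 replaces 4 (the leftmost entry greater than 3); 4 is bumped to row 4. 4 starts a new row 4. The new tableau is [[1, 5], [2], [3], [4]].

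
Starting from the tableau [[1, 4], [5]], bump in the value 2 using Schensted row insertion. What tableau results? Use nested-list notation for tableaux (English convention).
In row 1, 2 replaces 4 (the leftmost entry greater than 2); 4 is bumped to row 2. In row 2, 4 replaces 5 (the leftmost entry greater than 4); 5 is bumped to row 3. 5 starts a new row 3. The new tableau is [[1, 2], [4], [5]].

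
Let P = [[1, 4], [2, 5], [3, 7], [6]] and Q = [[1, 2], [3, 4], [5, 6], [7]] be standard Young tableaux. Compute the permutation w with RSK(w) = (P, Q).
Reverse the RSK construction: for i from n down to 1, find the cell of Q containing i, remove the entry at that cell from P, and reverse-bump it up through P; the value ejected from row 1 is w(i).

Step i=7: Q has 7 at row 4, column 1; remove 6 from row 4 of P and reverse-bump: 6 enters row 3 and ejects 3; 3 enters row 2 and ejects 2; 2 enters row 1 and ejects 1. So w(7) = 1. P is now [[2, 4], [3, 5], [6, 7]].
Step i=6: Q has 6 at row 3, column 2; remove 7 from row 3 of P and reverse-bump: 7 enters row 2 and ejects 5; 5 enters row 1 and ejects 4. So w(6) = 4. P is now [[2, 5], [3, 7], [6]].
Step i=5: Q has 5 at row 3, column 1; remove 6 from row 3 of P and reverse-bump: 6 enters row 2 and ejects 3; 3 enters row 1 and ejects 2. So w(5) = 2. P is now [[3, 5], [6, 7]].
Step i=4: Q has 4 at row 2, column 2; remove 7 from row 2 of P and reverse-bump: 7 enters row 1 and ejects 5. So w(4) = 5. P is now [[3, 7], [6]].
Step i=3: Q has 3 at row 2, column 1; remove 6 from row 2 of P and reverse-bump: 6 enters row 1 and ejects 3. So w(3) = 3. P is now [[6, 7]].
Step i=2: Q has 2 at row 1, column 2; remove that cell from P, ejecting 7. So w(2) = 7. P is now [[6]].
Step i=1: Q has 1 at row 1, column 1; remove that cell from P, ejecting 6. So w(1) = 6. P is now [].

So w = 6 7 3 5 2 4 1.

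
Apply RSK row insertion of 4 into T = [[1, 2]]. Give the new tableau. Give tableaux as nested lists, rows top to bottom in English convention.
[[1, 2, 4]]

4 is larger than every entry of row 1, so it is appended to row 1. The new tableau is [[1, 2, 4]].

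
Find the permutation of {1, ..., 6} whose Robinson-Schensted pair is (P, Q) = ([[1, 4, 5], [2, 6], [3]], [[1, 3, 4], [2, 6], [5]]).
Reverse the RSK construction: for i from n down to 1, find the cell of Q containing i, remove the entry at that cell from P, and reverse-bump it up through P; the value ejected from row 1 is w(i).

Step i=6: Q has 6 at row 2, column 2; remove 6 from row 2 of P and reverse-bump: 6 enters row 1 and ejects 5. So w(6) = 5. P is now [[1, 4, 6], [2], [3]].
Step i=5: Q has 5 at row 3, column 1; remove 3 from row 3 of P and reverse-bump: 3 enters row 2 and ejects 2; 2 enters row 1 and ejects 1. So w(5) = 1. P is now [[2, 4, 6], [3]].
Step i=4: Q has 4 at row 1, column 3; remove that cell from P, ejecting 6. So w(4) = 6. P is now [[2, 4], [3]].
Step i=3: Q has 3 at row 1, column 2; remove that cell from P, ejecting 4. So w(3) = 4. P is now [[2], [3]].
Step i=2: Q has 2 at row 2, column 1; remove 3 from row 2 of P and reverse-bump: 3 enters row 1 and ejects 2. So w(2) = 2. P is now [[3]].
Step i=1: Q has 1 at row 1, column 1; remove that cell from P, ejecting 3. So w(1) = 3. P is now [].

So w = 3 2 4 6 1 5.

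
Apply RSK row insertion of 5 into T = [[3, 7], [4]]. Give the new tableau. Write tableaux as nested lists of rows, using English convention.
[[3, 5], [4, 7]]

In row 1, 5 replaces 7 (the leftmost entry greater than 5); 7 is bumped to row 2. 7 is appended to row 2. The new tableau is [[3, 5], [4, 7]].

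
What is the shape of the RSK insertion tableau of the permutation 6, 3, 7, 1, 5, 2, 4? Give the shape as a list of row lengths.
Row-insert each entry into an empty tableau.

After inserting 6: P = [[6]].
After inserting 3: P = [[3], [6]].
After inserting 7: P = [[3, 7], [6]].
After inserting 1: P = [[1, 7], [3], [6]].
After inserting 5: P = [[1, 5], [3, 7], [6]].
After inserting 2: P = [[1, 2], [3, 5], [6, 7]].
After inserting 4: P = [[1, 2, 4], [3, 5], [6, 7]].

The final insertion tableau P = [[1, 2, 4], [3, 5], [6, 7]] has shape [3, 2, 2].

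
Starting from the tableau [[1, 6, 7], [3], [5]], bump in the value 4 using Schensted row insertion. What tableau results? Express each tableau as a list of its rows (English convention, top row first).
In row 1, 4 replaces 6 (the leftmost entry greater than 4); 6 is bumped to row 2. 6 is appended to row 2. The new tableau is [[1, 4, 7], [3, 6], [5]].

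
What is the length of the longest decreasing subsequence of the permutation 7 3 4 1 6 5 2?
4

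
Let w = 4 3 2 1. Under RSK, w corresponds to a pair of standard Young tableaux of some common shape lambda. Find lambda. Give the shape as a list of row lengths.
RSK row insertion gives P = [[1], [2], [3], [4]], which has shape [1, 1, 1, 1].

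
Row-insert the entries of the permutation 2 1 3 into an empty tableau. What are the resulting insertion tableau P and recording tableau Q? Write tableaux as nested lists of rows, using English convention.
P = [[1, 3], [2]], Q = [[1, 3], [2]]

Insert each entry of the permutation into P by Schensted row insertion, recording in Q the position of each new cell.

After inserting 2: P = [[2]].
After inserting 1: P = [[1], [2]].
After inserting 3: P = [[1, 3], [2]].

So P = [[1, 3], [2]], Q = [[1, 3], [2]].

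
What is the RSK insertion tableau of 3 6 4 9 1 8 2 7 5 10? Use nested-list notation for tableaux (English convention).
P = [[1, 2, 5, 10], [3, 4, 7], [6, 8], [9]]

Insert 3: appended to row 1. P = [[3]].
Insert 6: appended to row 1. P = [[3, 6]].
Insert 4: 4 bumps 6 from row 1; 6 starts row 2. P = [[3, 4], [6]].
Insert 9: appended to row 1. P = [[3, 4, 9], [6]].
Insert 1: 1 bumps 3 from row 1; 3 bumps 6 from row 2; 6 starts row 3. P = [[1, 4, 9], [3], [6]].
Insert 8: 8 bumps 9 from row 1; 9 appends to row 2. P = [[1, 4, 8], [3, 9], [6]].
Insert 2: 2 bumps 4 from row 1; 4 bumps 9 from row 2; 9 appends to row 3. P = [[1, 2, 8], [3, 4], [6, 9]].
Insert 7: 7 bumps 8 from row 1; 8 appends to row 2. P = [[1, 2, 7], [3, 4, 8], [6, 9]].
Insert 5: 5 bumps 7 from row 1; 7 bumps 8 from row 2; 8 bumps 9 from row 3; 9 starts row 4. P = [[1, 2, 5], [3, 4, 7], [6, 8], [9]].
Insert 10: appended to row 1. P = [[1, 2, 5, 10], [3, 4, 7], [6, 8], [9]].

So P = [[1, 2, 5, 10], [3, 4, 7], [6, 8], [9]].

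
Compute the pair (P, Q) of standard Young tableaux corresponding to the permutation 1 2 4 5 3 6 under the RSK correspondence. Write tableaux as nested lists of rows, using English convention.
Insert each entry of the permutation into P by Schensted row insertion, recording in Q the position of each new cell.

Insert 1: appended to row 1. P = [[1]].
Insert 2: appended to row 1. P = [[1, 2]].
Insert 4: appended to row 1. P = [[1, 2, 4]].
Insert 5: appended to row 1. P = [[1, 2, 4, 5]].
Insert 3: 3 bumps 4 from row 1; 4 starts row 2. P = [[1, 2, 3, 5], [4]].
Insert 6: appended to row 1. P = [[1, 2, 3, 5, 6], [4]].

So P = [[1, 2, 3, 5, 6], [4]], Q = [[1, 2, 3, 4, 6], [5]].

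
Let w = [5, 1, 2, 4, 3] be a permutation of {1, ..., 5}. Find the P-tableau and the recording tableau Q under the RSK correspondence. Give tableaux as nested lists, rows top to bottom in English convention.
P = [[1, 2, 3], [4], [5]], Q = [[1, 3, 4], [2], [5]]

Insert each entry of the permutation into P by Schensted row insertion, recording in Q the position of each new cell.

Insert 5: appended to row 1. P = [[5]].
Insert 1: 1 bumps 5 from row 1; 5 starts row 2. P = [[1], [5]].
Insert 2: appended to row 1. P = [[1, 2], [5]].
Insert 4: appended to row 1. P = [[1, 2, 4], [5]].
Insert 3: 3 bumps 4 from row 1; 4 bumps 5 from row 2; 5 starts row 3. P = [[1, 2, 3], [4], [5]].

So P = [[1, 2, 3], [4], [5]], Q = [[1, 3, 4], [2], [5]].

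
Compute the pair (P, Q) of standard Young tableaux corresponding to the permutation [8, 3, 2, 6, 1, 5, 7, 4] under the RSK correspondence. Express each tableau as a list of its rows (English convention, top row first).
P = [[1, 4, 7], [2, 5], [3, 6], [8]], Q = [[1, 4, 7], [2, 6], [3, 8], [5]]

Insert each entry of the permutation into P by Schensted row insertion, recording in Q the position of each new cell.

After inserting 8: P = [[8]].
After inserting 3: P = [[3], [8]].
After inserting 2: P = [[2], [3], [8]].
After inserting 6: P = [[2, 6], [3], [8]].
After inserting 1: P = [[1, 6], [2], [3], [8]].
After inserting 5: P = [[1, 5], [2, 6], [3], [8]].
After inserting 7: P = [[1, 5, 7], [2, 6], [3], [8]].
After inserting 4: P = [[1, 4, 7], [2, 5], [3, 6], [8]].

So P = [[1, 4, 7], [2, 5], [3, 6], [8]], Q = [[1, 4, 7], [2, 6], [3, 8], [5]].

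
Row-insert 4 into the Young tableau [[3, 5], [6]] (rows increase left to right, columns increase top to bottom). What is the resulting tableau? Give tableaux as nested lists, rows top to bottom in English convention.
[[3, 4], [5], [6]]

In row 1, 4 replaces 5 (the leftmost entry greater than 4); 5 is bumped to row 2. In row 2, 5 replaces 6 (the leftmost entry greater than 5); 6 is bumped to row 3. 6 starts a new row 3. The new tableau is [[3, 4], [5], [6]].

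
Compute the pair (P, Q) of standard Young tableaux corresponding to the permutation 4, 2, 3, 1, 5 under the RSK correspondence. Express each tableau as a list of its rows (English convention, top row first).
P = [[1, 3, 5], [2], [4]], Q = [[1, 3, 5], [2], [4]]

Insert each entry of the permutation into P by Schensted row insertion, recording in Q the position of each new cell.

Insert 4: appended to row 1. P = [[4]], Q = [[1]].
Insert 2: 2 bumps 4 from row 1; 4 starts row 2. P = [[2], [4]], Q = [[1], [2]].
Insert 3: appended to row 1. P = [[2, 3], [4]], Q = [[1, 3], [2]].
Insert 1: 1 bumps 2 from row 1; 2 bumps 4 from row 2; 4 starts row 3. P = [[1, 3], [2], [4]], Q = [[1, 3], [2], [4]].
Insert 5: appended to row 1. P = [[1, 3, 5], [2], [4]], Q = [[1, 3, 5], [2], [4]].

So P = [[1, 3, 5], [2], [4]], Q = [[1, 3, 5], [2], [4]].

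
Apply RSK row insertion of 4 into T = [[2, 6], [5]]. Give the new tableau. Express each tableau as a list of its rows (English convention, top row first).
In row 1, 4 replaces 6 (the leftmost entry greater than 4); 6 is bumped to row 2. 6 is appended to row 2. The new tableau is [[2, 4], [5, 6]].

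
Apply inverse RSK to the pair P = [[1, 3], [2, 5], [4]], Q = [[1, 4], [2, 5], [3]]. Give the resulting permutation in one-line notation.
4 2 1 5 3

Reverse RSK: for i = n, n-1, ..., 1, locate i in Q, remove the corresponding corner cell from P, and reverse-bump its entry up through P; the value ejected from row 1 is w(i).

So w = 4 2 1 5 3.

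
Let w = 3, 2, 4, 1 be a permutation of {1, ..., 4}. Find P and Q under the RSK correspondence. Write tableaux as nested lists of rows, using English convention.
P = [[1, 4], [2], [3]], Q = [[1, 3], [2], [4]]

Insert each entry of the permutation into P by Schensted row insertion, recording in Q the position of each new cell.

After inserting 3: P = [[3]].
After inserting 2: P = [[2], [3]].
After inserting 4: P = [[2, 4], [3]].
After inserting 1: P = [[1, 4], [2], [3]].

So P = [[1, 4], [2], [3]], Q = [[1, 3], [2], [4]].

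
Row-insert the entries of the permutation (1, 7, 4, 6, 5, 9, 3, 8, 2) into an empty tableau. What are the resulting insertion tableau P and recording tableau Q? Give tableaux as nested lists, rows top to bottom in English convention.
Insert each entry of the permutation into P by Schensted row insertion, recording in Q the position of each new cell.

After inserting 1: P = [[1]].
After inserting 7: P = [[1, 7]].
After inserting 4: P = [[1, 4], [7]].
After inserting 6: P = [[1, 4, 6], [7]].
After inserting 5: P = [[1, 4, 5], [6], [7]].
After inserting 9: P = [[1, 4, 5, 9], [6], [7]].
After inserting 3: P = [[1, 3, 5, 9], [4], [6], [7]].
After inserting 8: P = [[1, 3, 5, 8], [4, 9], [6], [7]].
After inserting 2: P = [[1, 2, 5, 8], [3, 9], [4], [6], [7]].

So P = [[1, 2, 5, 8], [3, 9], [4], [6], [7]], Q = [[1, 2, 4, 6], [3, 8], [5], [7], [9]].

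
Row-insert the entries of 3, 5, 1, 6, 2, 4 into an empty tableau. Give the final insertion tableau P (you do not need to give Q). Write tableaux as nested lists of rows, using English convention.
Insert 3: appended to row 1. P = [[3]].
Insert 5: appended to row 1. P = [[3, 5]].
Insert 1: 1 bumps 3 from row 1; 3 starts row 2. P = [[1, 5], [3]].
Insert 6: appended to row 1. P = [[1, 5, 6], [3]].
Insert 2: 2 bumps 5 from row 1; 5 appends to row 2. P = [[1, 2, 6], [3, 5]].
Insert 4: 4 bumps 6 from row 1; 6 appends to row 2. P = [[1, 2, 4], [3, 5, 6]].

So P = [[1, 2, 4], [3, 5, 6]].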